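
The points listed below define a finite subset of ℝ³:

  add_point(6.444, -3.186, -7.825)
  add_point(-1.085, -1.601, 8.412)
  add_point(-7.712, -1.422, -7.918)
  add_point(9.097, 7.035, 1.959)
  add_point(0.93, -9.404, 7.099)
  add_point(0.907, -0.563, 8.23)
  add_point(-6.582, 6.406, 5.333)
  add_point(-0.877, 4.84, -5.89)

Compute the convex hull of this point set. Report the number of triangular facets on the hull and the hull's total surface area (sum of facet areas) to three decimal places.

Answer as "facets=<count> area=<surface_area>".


8 of the 8 inputs are extreme points: [0, 1, 2, 3, 4, 5, 6, 7].

Triangle areas on the boundary:
  f1: (p0, p4, p2) → 117.3320
  f2: (p0, p4, p3) → 118.1822
  f3: (p6, p4, p2) → 127.7364
  f4: (p6, p1, p4) → 22.8534
  f5: (p5, p4, p3) → 48.6104
  f6: (p5, p1, p4) → 8.9972
  f7: (p5, p6, p3) → 67.9309
  f8: (p5, p6, p1) → 11.4334
  f9: (p7, p6, p2) → 60.1072
  f10: (p7, p6, p3) → 79.8506
  f11: (p7, p0, p2) → 52.3121
  f12: (p7, p0, p3) → 68.1599
Σ area = 783.506

Euler: V−E+F = 8−18+12 = 2.

facets=12 area=783.506


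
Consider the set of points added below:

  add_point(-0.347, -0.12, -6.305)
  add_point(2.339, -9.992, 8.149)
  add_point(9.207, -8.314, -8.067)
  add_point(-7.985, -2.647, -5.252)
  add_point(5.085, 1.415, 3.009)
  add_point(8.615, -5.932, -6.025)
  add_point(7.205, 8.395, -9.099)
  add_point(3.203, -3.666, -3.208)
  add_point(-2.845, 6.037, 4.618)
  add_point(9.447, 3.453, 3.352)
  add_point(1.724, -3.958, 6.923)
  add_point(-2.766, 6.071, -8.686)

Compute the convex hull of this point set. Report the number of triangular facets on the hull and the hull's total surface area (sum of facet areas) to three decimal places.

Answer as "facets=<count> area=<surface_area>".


8 of the 12 inputs are extreme points: [1, 2, 3, 6, 8, 9, 10, 11].

Triangle areas on the boundary:
  f1: (p2, p1, p3) → 142.5161
  f2: (p2, p1, p9) → 119.7203
  f3: (p2, p6, p9) → 103.0260
  f4: (p8, p1, p3) → 115.1024
  f5: (p8, p6, p9) → 84.8487
  f6: (p10, p1, p9) → 26.9654
  f7: (p10, p8, p9) → 58.8280
  f8: (p10, p8, p1) → 10.9449
  f9: (p11, p8, p3) → 67.4703
  f10: (p11, p8, p6) → 68.0874
  f11: (p11, p2, p3) → 95.0094
  f12: (p11, p2, p6) → 85.8388
Σ area = 978.358

Euler characteristic 8−18+12 = 2 ✓

facets=12 area=978.358


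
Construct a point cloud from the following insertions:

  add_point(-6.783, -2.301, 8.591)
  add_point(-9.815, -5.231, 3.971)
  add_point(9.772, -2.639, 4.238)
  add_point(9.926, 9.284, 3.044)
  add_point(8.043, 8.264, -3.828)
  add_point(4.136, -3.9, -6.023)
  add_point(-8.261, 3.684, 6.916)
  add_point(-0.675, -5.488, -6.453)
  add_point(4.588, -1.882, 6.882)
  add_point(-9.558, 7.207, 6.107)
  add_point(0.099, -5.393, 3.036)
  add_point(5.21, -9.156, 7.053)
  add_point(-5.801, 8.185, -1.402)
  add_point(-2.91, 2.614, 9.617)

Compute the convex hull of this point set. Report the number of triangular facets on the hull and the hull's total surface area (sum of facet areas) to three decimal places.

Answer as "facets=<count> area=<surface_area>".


Extreme-point indices: [0, 1, 2, 3, 4, 5, 7, 8, 9, 11, 12, 13] — 12 of 14 on the boundary.

Per-facet area ½‖(b−a)×(c−a)‖:
  f1: (p7, p11, p1) → 96.0620
  f2: (p12, p7, p1) → 93.9265
  f3: (p5, p7, p11) → 35.9107
  f4: (p0, p11, p1) → 43.2257
  f5: (p0, p13, p11) → 43.7126
  f6: (p8, p13, p3) → 59.3495
  f7: (p8, p13, p11) → 27.8985
  f8: (p9, p12, p3) → 67.9261
  f9: (p9, p13, p3) → 68.1785
  f10: (p9, p0, p13) → 27.7258
  f11: (p9, p12, p1) → 53.3313
  f12: (p9, p0, p1) → 31.6856
  f13: (p2, p5, p11) → 49.6159
  f14: (p2, p8, p3) → 35.0706
  f15: (p2, p8, p11) → 21.0234
  f16: (p4, p12, p7) → 100.5185
  f17: (p4, p5, p7) → 26.5468
  f18: (p4, p12, p3) → 50.3618
  f19: (p4, p2, p3) → 43.0765
  f20: (p4, p2, p5) → 70.2006
Σ area = 1045.347

Euler: V−E+F = 12−30+20 = 2.

facets=20 area=1045.347


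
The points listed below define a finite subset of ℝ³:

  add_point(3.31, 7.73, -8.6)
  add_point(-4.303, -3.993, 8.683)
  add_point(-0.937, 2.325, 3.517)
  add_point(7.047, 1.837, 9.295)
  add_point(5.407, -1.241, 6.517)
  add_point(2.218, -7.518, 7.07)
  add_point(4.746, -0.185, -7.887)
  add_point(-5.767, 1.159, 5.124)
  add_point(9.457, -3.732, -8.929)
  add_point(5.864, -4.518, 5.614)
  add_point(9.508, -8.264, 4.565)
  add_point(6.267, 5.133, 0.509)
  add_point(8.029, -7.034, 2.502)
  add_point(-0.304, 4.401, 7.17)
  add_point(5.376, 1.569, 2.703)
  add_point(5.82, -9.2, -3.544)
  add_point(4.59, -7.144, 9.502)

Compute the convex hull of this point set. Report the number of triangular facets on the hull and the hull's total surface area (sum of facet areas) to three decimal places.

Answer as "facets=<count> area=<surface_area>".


Points on the hull: [0, 1, 3, 5, 6, 7, 8, 10, 11, 13, 15, 16] (12 of 17).

Triangle areas on the boundary:
  f1: (p1, p15, p7) → 53.7066
  f2: (p6, p0, p7) → 67.2597
  f3: (p6, p15, p7) → 82.8069
  f4: (p13, p0, p7) → 55.1122
  f5: (p13, p1, p7) → 21.4469
  f6: (p13, p1, p3) → 37.9397
  f7: (p11, p13, p0) → 41.2652
  f8: (p11, p13, p3) → 34.2603
  f9: (p5, p15, p10) → 34.5599
  f10: (p5, p1, p15) → 36.1498
  f11: (p8, p15, p10) → 35.8993
  f12: (p8, p6, p15) → 25.3733
  f13: (p8, p6, p0) → 17.1476
  f14: (p8, p11, p0) → 60.5116
  f15: (p8, p3, p10) → 80.7987
  f16: (p8, p11, p3) → 57.3266
  f17: (p16, p1, p3) → 43.9753
  f18: (p16, p5, p1) → 11.9128
  f19: (p16, p3, p10) → 32.8313
  f20: (p16, p5, p10) → 12.0551
Σ area = 842.339

Euler characteristic 12−30+20 = 2 ✓

facets=20 area=842.339


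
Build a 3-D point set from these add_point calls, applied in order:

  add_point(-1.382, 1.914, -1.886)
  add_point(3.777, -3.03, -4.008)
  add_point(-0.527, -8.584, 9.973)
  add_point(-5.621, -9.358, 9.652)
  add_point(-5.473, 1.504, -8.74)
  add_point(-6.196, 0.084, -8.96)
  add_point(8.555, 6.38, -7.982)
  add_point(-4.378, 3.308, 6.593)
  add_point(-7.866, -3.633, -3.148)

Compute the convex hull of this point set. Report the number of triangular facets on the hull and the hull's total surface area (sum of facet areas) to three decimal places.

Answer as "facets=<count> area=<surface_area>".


facets=12 area=697.770

Hull vertices (8/9): indices [1, 2, 3, 4, 5, 6, 7, 8].

Triangle areas on the boundary:
  f1: (p7, p3, p8) → 75.3249
  f2: (p7, p2, p6) → 126.4435
  f3: (p7, p3, p2) → 32.9260
  f4: (p1, p2, p6) → 60.5243
  f5: (p1, p3, p8) → 82.7986
  f6: (p1, p3, p2) → 38.8998
  f7: (p4, p7, p6) → 113.6812
  f8: (p5, p1, p6) → 65.1888
  f9: (p5, p4, p6) → 8.2949
  f10: (p5, p1, p8) → 39.2863
  f11: (p5, p7, p8) → 42.4167
  f12: (p5, p4, p7) → 11.9855
Σ area = 697.770

Euler: V−E+F = 8−18+12 = 2.


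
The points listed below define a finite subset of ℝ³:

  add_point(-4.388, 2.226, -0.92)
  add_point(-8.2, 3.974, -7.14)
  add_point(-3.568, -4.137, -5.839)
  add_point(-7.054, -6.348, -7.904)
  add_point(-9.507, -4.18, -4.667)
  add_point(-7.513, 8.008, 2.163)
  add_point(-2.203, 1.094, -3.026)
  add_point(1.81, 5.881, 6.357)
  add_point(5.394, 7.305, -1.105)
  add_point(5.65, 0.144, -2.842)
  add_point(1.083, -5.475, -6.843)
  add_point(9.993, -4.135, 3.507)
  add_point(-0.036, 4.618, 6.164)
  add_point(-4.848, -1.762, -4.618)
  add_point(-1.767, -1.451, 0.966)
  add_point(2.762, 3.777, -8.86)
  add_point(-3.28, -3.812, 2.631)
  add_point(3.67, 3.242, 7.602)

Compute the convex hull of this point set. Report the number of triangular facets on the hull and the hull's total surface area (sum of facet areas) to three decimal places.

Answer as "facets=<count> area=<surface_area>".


Hull vertices (12/18): indices [1, 3, 4, 5, 7, 8, 10, 11, 12, 15, 16, 17].

Area of each hull facet:
  f1: (p8, p15, p11) → 58.5726
  f2: (p16, p5, p4) → 58.9552
  f3: (p10, p15, p11) → 65.9049
  f4: (p1, p5, p4) → 43.4724
  f5: (p1, p8, p5) → 66.6475
  f6: (p1, p8, p15) → 48.9224
  f7: (p17, p16, p11) → 56.6551
  f8: (p17, p8, p11) → 50.7901
  f9: (p3, p16, p4) → 21.6216
  f10: (p3, p1, p4) → 19.5785
  f11: (p3, p16, p11) → 70.5111
  f12: (p3, p10, p11) → 37.6080
  f13: (p3, p10, p15) → 38.4516
  f14: (p3, p1, p15) → 57.2335
  f15: (p12, p16, p5) → 44.0162
  f16: (p12, p17, p16) → 20.2136
  f17: (p7, p8, p5) → 43.8516
  f18: (p7, p17, p8) → 14.1782
  f19: (p7, p12, p5) → 8.8660
  f20: (p7, p12, p17) → 3.8805
Σ area = 829.931

Check V−E+F: 12 − 30 + 20 = 2.

facets=20 area=829.931


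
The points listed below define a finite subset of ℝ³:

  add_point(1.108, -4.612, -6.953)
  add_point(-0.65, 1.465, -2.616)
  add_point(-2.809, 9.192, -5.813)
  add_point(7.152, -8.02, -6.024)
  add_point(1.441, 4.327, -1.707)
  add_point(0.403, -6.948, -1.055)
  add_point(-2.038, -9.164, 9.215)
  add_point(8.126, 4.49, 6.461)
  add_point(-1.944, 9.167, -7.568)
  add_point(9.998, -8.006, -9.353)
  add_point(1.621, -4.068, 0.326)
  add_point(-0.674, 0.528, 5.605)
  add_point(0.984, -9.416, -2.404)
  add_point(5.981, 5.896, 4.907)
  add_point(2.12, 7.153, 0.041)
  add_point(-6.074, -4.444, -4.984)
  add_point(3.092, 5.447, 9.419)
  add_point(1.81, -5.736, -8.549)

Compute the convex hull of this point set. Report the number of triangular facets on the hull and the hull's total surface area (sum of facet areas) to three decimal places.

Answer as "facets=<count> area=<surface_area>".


facets=18 area=967.583

Extreme-point indices: [2, 6, 7, 8, 9, 11, 12, 13, 15, 16, 17] — 11 of 18 on the boundary.

Area of each hull facet:
  f1: (p6, p2, p15) → 104.1887
  f2: (p8, p2, p15) → 13.6004
  f3: (p12, p6, p15) → 53.9746
  f4: (p12, p6, p9) → 42.9618
  f5: (p11, p16, p2) → 52.5206
  f6: (p11, p6, p2) → 44.4441
  f7: (p11, p6, p16) → 32.5400
  f8: (p17, p8, p15) → 62.0694
  f9: (p17, p8, p9) → 57.0165
  f10: (p17, p12, p15) → 29.2351
  f11: (p17, p12, p9) → 30.7228
  f12: (p13, p16, p2) → 36.3017
  f13: (p13, p8, p2) → 12.7829
  f14: (p7, p13, p16) → 8.0289
  f15: (p7, p6, p9) → 165.9452
  f16: (p7, p6, p16) → 45.4690
  f17: (p7, p8, p9) → 166.0241
  f18: (p7, p13, p8) → 9.7572
Σ area = 967.583

Euler characteristic 11−27+18 = 2 ✓


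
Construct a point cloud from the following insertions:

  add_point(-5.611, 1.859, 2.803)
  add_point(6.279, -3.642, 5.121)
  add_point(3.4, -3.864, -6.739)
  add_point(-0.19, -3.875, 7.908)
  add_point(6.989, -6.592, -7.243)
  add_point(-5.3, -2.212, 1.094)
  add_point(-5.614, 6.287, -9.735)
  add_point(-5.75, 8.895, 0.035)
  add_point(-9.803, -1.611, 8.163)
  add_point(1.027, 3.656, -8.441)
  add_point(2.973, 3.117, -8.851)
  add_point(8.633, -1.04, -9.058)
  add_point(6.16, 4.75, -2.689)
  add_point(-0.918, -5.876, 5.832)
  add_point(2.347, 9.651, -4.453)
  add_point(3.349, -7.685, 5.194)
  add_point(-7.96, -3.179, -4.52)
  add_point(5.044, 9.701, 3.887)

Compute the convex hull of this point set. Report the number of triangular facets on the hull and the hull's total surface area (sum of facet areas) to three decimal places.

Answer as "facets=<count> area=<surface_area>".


facets=22 area=1050.012

Points on the hull: [1, 3, 4, 6, 7, 8, 10, 11, 13, 14, 15, 16, 17] (13 of 18).

Facet areas (half cross-product norm):
  f1: (p7, p17, p8) → 79.0901
  f2: (p7, p6, p8) → 65.1198
  f3: (p14, p17, p11) → 56.9287
  f4: (p14, p7, p17) → 39.9585
  f5: (p14, p7, p6) → 41.7629
  f6: (p3, p17, p8) → 73.8509
  f7: (p3, p15, p8) → 19.2346
  f8: (p1, p17, p11) → 95.1367
  f9: (p1, p3, p17) → 47.4138
  f10: (p1, p3, p15) → 14.4445
  f11: (p13, p15, p8) → 2.5028
  f12: (p16, p13, p15) → 26.4002
  f13: (p16, p6, p8) → 65.7572
  f14: (p16, p13, p8) → 59.8535
  f15: (p10, p6, p11) → 9.7460
  f16: (p10, p14, p11) → 22.8135
  f17: (p10, p14, p6) → 34.5920
  f18: (p4, p16, p15) → 92.0187
  f19: (p4, p1, p11) → 38.4565
  f20: (p4, p1, p15) → 31.4703
  f21: (p4, p6, p11) → 47.7647
  f22: (p4, p16, p6) → 85.6966
Σ area = 1050.012

Euler characteristic 13−33+22 = 2 ✓


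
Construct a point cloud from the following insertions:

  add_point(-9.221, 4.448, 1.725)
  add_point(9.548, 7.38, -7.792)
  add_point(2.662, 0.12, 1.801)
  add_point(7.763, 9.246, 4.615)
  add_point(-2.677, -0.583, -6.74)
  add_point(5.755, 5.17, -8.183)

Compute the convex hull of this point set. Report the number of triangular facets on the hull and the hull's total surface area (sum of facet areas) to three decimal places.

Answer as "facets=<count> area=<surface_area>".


6 of the 6 inputs are extreme points: [0, 1, 2, 3, 4, 5].

Area of each hull facet:
  f1: (p3, p1, p0) → 113.0875
  f2: (p2, p4, p0) → 56.0775
  f3: (p2, p3, p0) → 67.6275
  f4: (p2, p4, p1) → 67.0523
  f5: (p2, p3, p1) → 65.1751
  f6: (p5, p1, p0) → 28.7240
  f7: (p5, p4, p0) → 57.8322
  f8: (p5, p4, p1) → 5.4002
Σ area = 460.976

Euler characteristic 6−12+8 = 2 ✓

facets=8 area=460.976


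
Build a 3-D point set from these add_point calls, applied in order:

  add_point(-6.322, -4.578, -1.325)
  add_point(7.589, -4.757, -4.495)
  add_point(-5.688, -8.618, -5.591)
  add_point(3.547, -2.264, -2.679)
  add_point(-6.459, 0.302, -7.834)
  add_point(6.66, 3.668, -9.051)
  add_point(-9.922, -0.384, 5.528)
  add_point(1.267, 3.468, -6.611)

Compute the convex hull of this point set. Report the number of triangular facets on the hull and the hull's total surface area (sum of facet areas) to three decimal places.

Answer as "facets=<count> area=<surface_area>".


Hull vertices (7/8): indices [1, 2, 3, 4, 5, 6, 7].

Per-facet area ½‖(b−a)×(c−a)‖:
  f1: (p2, p1, p6) → 100.1599
  f2: (p2, p5, p1) → 66.3026
  f3: (p4, p2, p6) → 61.5533
  f4: (p4, p2, p5) → 61.7273
  f5: (p3, p1, p6) → 16.1354
  f6: (p3, p5, p6) → 60.5524
  f7: (p3, p5, p1) → 23.0328
  f8: (p7, p5, p6) → 21.4983
  f9: (p7, p4, p6) → 57.9724
  f10: (p7, p4, p5) → 15.4290
Σ area = 484.364

Check V−E+F: 7 − 15 + 10 = 2.

facets=10 area=484.364


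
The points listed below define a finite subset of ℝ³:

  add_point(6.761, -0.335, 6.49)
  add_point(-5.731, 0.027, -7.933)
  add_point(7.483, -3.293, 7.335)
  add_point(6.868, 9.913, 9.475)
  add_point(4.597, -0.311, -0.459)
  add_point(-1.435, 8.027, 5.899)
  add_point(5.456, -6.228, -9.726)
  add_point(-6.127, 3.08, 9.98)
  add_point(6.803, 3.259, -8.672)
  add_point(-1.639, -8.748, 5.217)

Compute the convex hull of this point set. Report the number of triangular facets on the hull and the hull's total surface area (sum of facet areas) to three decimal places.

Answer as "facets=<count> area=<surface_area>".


Hull vertices (8/10): indices [1, 2, 3, 5, 6, 7, 8, 9].

Per-facet area ½‖(b−a)×(c−a)‖:
  f1: (p3, p2, p7) → 89.6105
  f2: (p9, p2, p7) → 71.2893
  f3: (p9, p6, p2) → 87.5973
  f4: (p1, p9, p7) → 106.2841
  f5: (p1, p9, p6) → 98.3888
  f6: (p5, p3, p7) → 32.5951
  f7: (p5, p1, p7) → 65.7196
  f8: (p8, p1, p6) → 57.9516
  f9: (p8, p3, p2) → 112.8735
  f10: (p8, p6, p2) → 80.4269
  f11: (p8, p5, p3) → 80.2815
  f12: (p8, p5, p1) → 101.4803
Σ area = 984.499

Euler characteristic 8−18+12 = 2 ✓

facets=12 area=984.499


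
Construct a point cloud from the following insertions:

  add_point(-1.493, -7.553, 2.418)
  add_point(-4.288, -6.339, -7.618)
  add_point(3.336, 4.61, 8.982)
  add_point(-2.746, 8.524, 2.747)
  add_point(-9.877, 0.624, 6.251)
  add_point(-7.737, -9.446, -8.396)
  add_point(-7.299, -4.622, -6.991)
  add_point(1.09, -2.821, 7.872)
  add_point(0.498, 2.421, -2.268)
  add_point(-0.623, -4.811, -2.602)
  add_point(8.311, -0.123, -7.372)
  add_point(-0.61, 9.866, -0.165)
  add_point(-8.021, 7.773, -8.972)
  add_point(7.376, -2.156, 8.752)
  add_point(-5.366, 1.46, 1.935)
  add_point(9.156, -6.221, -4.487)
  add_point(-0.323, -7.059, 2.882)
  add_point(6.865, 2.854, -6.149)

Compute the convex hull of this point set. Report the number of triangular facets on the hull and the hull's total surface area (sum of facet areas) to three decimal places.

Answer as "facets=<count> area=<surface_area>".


facets=22 area=1151.995

Extreme-point indices: [0, 2, 3, 4, 5, 7, 10, 11, 12, 13, 15, 16, 17] — 13 of 18 on the boundary.

Per-facet area ½‖(b−a)×(c−a)‖:
  f1: (p12, p5, p4) → 130.1460
  f2: (p3, p12, p4) → 72.1089
  f3: (p3, p12, p11) → 22.2623
  f4: (p2, p3, p11) → 17.6419
  f5: (p2, p3, p4) → 53.2894
  f6: (p7, p2, p4) → 45.5171
  f7: (p7, p2, p13) → 22.9309
  f8: (p0, p5, p15) → 80.5380
  f9: (p0, p7, p13) → 21.2752
  f10: (p0, p5, p4) → 77.7828
  f11: (p0, p7, p4) → 43.2736
  f12: (p10, p5, p15) → 59.8815
  f13: (p10, p12, p5) → 140.0340
  f14: (p10, p13, p15) → 47.0907
  f15: (p16, p13, p15) → 63.0778
  f16: (p16, p0, p15) → 7.0615
  f17: (p16, p0, p13) → 1.9357
  f18: (p17, p12, p11) → 69.1637
  f19: (p17, p10, p12) → 22.8513
  f20: (p17, p2, p11) → 66.5848
  f21: (p17, p2, p13) → 59.8295
  f22: (p17, p10, p13) → 27.7188
Σ area = 1151.995

Euler: V−E+F = 13−33+22 = 2.


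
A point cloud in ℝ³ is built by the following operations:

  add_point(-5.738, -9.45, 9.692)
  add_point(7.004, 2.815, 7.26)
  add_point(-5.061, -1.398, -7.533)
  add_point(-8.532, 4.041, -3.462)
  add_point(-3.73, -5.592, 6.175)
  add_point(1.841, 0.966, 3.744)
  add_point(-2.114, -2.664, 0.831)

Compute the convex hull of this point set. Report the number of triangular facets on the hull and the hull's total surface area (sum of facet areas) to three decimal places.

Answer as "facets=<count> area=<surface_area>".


Points on the hull: [0, 1, 2, 3, 6] (5 of 7).

Triangle areas on the boundary:
  f1: (p0, p1, p3) → 149.5336
  f2: (p2, p1, p3) → 71.6589
  f3: (p2, p0, p3) → 71.1458
  f4: (p6, p0, p1) → 72.6249
  f5: (p6, p2, p1) → 41.7259
  f6: (p6, p2, p0) → 38.2822
Σ area = 444.971

Euler: V−E+F = 5−9+6 = 2.

facets=6 area=444.971


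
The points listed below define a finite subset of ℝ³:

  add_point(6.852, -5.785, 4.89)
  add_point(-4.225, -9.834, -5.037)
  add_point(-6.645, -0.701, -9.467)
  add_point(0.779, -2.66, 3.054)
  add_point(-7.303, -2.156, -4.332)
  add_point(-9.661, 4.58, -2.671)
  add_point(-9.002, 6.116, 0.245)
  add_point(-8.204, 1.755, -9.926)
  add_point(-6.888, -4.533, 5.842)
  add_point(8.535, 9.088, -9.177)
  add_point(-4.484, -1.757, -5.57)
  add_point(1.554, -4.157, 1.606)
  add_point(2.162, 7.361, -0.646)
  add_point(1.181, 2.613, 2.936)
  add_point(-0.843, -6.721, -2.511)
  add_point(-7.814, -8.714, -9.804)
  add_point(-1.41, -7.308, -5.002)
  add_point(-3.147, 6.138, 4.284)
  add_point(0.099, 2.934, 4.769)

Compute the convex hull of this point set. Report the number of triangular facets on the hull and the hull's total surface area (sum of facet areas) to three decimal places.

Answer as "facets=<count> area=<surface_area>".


12 of the 19 inputs are extreme points: [0, 1, 5, 6, 7, 8, 9, 12, 15, 16, 17, 18].

Facet areas (half cross-product norm):
  f1: (p0, p8, p1) → 81.3880
  f2: (p7, p9, p5) → 72.4305
  f3: (p16, p0, p9) → 123.0234
  f4: (p16, p0, p1) → 20.3473
  f5: (p15, p7, p9) → 89.1616
  f6: (p15, p16, p9) → 72.4415
  f7: (p15, p16, p1) → 10.8622
  f8: (p15, p8, p1) → 32.9285
  f9: (p15, p8, p5) → 91.3894
  f10: (p15, p7, p5) → 38.8284
  f11: (p6, p8, p5) → 20.5157
  f12: (p6, p17, p8) → 39.8155
  f13: (p6, p9, p5) → 33.3466
  f14: (p12, p0, p9) → 78.4774
  f15: (p12, p6, p9) → 45.3666
  f16: (p12, p6, p17) → 25.5246
  f17: (p18, p12, p0) → 38.1676
  f18: (p18, p12, p17) → 15.9405
  f19: (p18, p0, p8) → 55.9787
  f20: (p18, p17, p8) → 23.5641
Σ area = 1009.498

Check V−E+F: 12 − 30 + 20 = 2.

facets=20 area=1009.498


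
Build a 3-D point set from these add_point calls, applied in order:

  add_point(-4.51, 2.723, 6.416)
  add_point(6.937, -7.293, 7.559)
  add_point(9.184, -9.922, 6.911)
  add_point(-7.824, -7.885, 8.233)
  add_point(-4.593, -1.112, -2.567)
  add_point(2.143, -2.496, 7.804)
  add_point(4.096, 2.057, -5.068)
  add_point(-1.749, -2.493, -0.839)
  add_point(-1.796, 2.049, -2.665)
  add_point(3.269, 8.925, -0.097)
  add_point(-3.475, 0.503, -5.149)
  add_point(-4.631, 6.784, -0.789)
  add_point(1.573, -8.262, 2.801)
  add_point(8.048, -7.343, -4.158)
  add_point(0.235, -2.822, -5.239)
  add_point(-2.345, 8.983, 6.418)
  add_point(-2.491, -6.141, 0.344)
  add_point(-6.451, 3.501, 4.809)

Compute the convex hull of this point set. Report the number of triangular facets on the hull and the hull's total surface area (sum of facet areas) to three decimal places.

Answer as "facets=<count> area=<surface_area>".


15 of the 18 inputs are extreme points: [1, 2, 3, 4, 5, 6, 9, 10, 11, 12, 13, 14, 15, 16, 17].

Per-facet area ½‖(b−a)×(c−a)‖:
  f1: (p9, p15, p2) → 89.9510
  f2: (p5, p15, p3) → 69.7555
  f3: (p13, p9, p2) → 99.5646
  f4: (p11, p9, p15) → 29.2110
  f5: (p1, p15, p2) → 10.0648
  f6: (p1, p5, p15) → 17.8313
  f7: (p1, p2, p3) → 20.4965
  f8: (p1, p5, p3) → 36.8625
  f9: (p12, p2, p3) → 40.8290
  f10: (p12, p13, p3) → 16.5381
  f11: (p12, p13, p2) → 40.9506
  f12: (p16, p13, p3) → 33.2105
  f13: (p16, p13, p14) → 32.0188
  f14: (p6, p13, p14) → 27.9876
  f15: (p6, p13, p9) → 29.9909
  f16: (p6, p11, p9) → 34.5010
  f17: (p17, p15, p3) → 28.1908
  f18: (p17, p11, p15) → 22.2355
  f19: (p10, p16, p14) → 17.5478
  f20: (p10, p6, p14) → 15.4774
  f21: (p10, p6, p11) → 29.8768
  f22: (p4, p16, p3) → 28.0944
  f23: (p4, p10, p16) → 7.5050
  f24: (p4, p17, p3) → 51.7819
  f25: (p4, p17, p11) → 26.0919
  f26: (p4, p10, p11) → 12.4856
Σ area = 869.051

Check V−E+F: 15 − 39 + 26 = 2.

facets=26 area=869.051


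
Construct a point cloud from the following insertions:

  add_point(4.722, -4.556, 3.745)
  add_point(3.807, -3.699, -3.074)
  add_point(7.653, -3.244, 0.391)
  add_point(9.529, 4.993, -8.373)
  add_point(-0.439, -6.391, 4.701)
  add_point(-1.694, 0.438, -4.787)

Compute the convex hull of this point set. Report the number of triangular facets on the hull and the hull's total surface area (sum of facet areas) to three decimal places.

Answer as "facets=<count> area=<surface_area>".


facets=8 area=257.356

Hull vertices (6/6): indices [0, 1, 2, 3, 4, 5].

Area of each hull facet:
  f1: (p0, p3, p5) → 73.8495
  f2: (p0, p4, p5) → 31.8001
  f3: (p1, p3, p5) → 40.8565
  f4: (p1, p4, p5) → 32.8317
  f5: (p2, p0, p3) → 16.6312
  f6: (p2, p1, p3) → 30.1037
  f7: (p2, p0, p4) → 7.6882
  f8: (p2, p1, p4) → 23.5952
Σ area = 257.356

Euler characteristic 6−12+8 = 2 ✓


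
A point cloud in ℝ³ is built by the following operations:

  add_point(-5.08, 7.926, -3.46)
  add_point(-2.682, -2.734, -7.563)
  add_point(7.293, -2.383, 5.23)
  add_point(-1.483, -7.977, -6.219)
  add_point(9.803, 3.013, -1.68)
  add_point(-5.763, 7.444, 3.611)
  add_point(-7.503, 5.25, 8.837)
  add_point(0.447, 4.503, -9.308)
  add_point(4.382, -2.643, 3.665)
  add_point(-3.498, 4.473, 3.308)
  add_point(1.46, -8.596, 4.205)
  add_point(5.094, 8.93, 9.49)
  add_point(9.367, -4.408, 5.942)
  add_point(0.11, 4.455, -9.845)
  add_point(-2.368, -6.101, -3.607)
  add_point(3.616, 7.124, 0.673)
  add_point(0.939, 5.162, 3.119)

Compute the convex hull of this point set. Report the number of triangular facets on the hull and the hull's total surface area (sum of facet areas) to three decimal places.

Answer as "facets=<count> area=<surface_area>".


facets=20 area=959.329

Hull vertices (12/17): indices [0, 1, 3, 4, 5, 6, 10, 11, 12, 13, 14, 15].

Triangle areas on the boundary:
  f1: (p3, p13, p4) → 81.6522
  f2: (p12, p11, p4) → 68.4698
  f3: (p12, p3, p4) → 83.3270
  f4: (p12, p3, p10) → 45.4816
  f5: (p12, p10, p6) → 78.0384
  f6: (p12, p11, p6) → 94.9148
  f7: (p15, p13, p4) → 43.8717
  f8: (p15, p11, p4) → 34.2370
  f9: (p15, p0, p13) → 41.7765
  f10: (p15, p0, p11) → 36.9995
  f11: (p14, p10, p6) → 75.7829
  f12: (p14, p3, p6) → 3.3789
  f13: (p14, p3, p10) → 13.7752
  f14: (p5, p11, p6) → 36.6151
  f15: (p5, p0, p6) → 7.8356
  f16: (p5, p0, p11) → 40.9940
  f17: (p1, p3, p13) → 12.1279
  f18: (p1, p0, p13) → 35.8534
  f19: (p1, p3, p6) → 50.7050
  f20: (p1, p0, p6) → 73.4924
Σ area = 959.329

Check V−E+F: 12 − 30 + 20 = 2.


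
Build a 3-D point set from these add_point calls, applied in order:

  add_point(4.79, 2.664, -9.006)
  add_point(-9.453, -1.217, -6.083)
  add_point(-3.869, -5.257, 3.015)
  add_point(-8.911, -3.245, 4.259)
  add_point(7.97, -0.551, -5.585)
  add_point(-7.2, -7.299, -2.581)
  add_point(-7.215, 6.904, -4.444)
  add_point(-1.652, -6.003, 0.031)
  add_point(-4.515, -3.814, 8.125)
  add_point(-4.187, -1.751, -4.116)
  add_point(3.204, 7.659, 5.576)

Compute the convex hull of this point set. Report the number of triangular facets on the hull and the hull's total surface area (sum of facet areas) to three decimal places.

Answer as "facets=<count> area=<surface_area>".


facets=14 area=728.872

Extreme-point indices: [0, 1, 3, 4, 5, 6, 7, 8, 10] — 9 of 11 on the boundary.

Triangle areas on the boundary:
  f1: (p8, p10, p4) → 101.9894
  f2: (p0, p10, p4) → 41.5067
  f3: (p0, p6, p10) → 90.1704
  f4: (p0, p6, p1) → 57.5417
  f5: (p0, p5, p1) → 55.4553
  f6: (p0, p5, p4) → 47.1396
  f7: (p3, p5, p1) → 29.8877
  f8: (p3, p5, p8) → 22.4293
  f9: (p3, p6, p1) → 45.2730
  f10: (p3, p8, p10) → 40.4094
  f11: (p3, p6, p10) → 92.5017
  f12: (p7, p8, p4) → 45.6829
  f13: (p7, p5, p4) → 31.4154
  f14: (p7, p5, p8) → 27.4691
Σ area = 728.872

Euler: V−E+F = 9−21+14 = 2.


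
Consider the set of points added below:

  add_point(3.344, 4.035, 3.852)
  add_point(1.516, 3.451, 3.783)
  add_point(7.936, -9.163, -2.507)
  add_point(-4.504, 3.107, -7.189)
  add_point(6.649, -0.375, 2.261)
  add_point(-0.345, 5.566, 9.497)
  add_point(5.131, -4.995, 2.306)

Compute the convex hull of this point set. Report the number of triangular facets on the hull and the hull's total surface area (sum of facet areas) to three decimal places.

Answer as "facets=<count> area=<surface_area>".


facets=8 area=372.899

6 of the 7 inputs are extreme points: [0, 2, 3, 4, 5, 6].

Per-facet area ½‖(b−a)×(c−a)‖:
  f1: (p0, p5, p3) → 43.6031
  f2: (p4, p2, p3) → 75.7417
  f3: (p4, p0, p3) → 38.8827
  f4: (p4, p0, p5) → 14.0849
  f5: (p6, p2, p3) → 54.3303
  f6: (p6, p5, p3) → 103.8468
  f7: (p6, p4, p2) → 15.2178
  f8: (p6, p4, p5) → 27.1919
Σ area = 372.899

Euler characteristic 6−12+8 = 2 ✓


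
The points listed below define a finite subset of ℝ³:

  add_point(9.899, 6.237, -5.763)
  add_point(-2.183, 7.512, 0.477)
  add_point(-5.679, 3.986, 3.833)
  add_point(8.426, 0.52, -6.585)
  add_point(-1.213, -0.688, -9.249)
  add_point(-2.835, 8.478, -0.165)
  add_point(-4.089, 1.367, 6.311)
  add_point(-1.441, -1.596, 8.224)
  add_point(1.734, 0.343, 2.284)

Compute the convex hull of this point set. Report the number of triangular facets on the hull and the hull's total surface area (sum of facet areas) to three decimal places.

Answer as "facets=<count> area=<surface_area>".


facets=12 area=468.768

Extreme-point indices: [0, 1, 2, 3, 4, 5, 6, 7] — 8 of 9 on the boundary.

Area of each hull facet:
  f1: (p3, p7, p0) → 52.9173
  f2: (p3, p4, p0) → 27.6696
  f3: (p3, p4, p7) → 85.4347
  f4: (p5, p4, p2) → 43.2596
  f5: (p5, p4, p0) → 79.2291
  f6: (p6, p5, p2) → 9.9121
  f7: (p6, p5, p7) → 15.1789
  f8: (p6, p4, p2) → 27.9972
  f9: (p6, p4, p7) → 34.2577
  f10: (p1, p7, p0) → 80.6249
  f11: (p1, p5, p0) → 8.7208
  f12: (p1, p5, p7) → 3.5662
Σ area = 468.768

Euler: V−E+F = 8−18+12 = 2.


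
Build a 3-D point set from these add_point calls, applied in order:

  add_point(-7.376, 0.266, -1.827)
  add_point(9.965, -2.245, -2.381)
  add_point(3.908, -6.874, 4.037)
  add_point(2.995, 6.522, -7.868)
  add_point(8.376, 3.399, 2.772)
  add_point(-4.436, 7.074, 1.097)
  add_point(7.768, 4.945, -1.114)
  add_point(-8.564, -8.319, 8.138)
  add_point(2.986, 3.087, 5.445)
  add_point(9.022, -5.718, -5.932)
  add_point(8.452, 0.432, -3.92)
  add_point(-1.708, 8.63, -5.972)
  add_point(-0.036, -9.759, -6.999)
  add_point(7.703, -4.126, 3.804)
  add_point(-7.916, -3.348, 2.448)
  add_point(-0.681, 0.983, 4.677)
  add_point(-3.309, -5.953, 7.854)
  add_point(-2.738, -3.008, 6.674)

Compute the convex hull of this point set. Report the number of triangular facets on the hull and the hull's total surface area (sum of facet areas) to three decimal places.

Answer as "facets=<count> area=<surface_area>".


facets=28 area=938.518

16 of the 18 inputs are extreme points: [0, 1, 2, 3, 4, 5, 6, 7, 8, 9, 10, 11, 12, 13, 14, 16].

Facet areas (half cross-product norm):
  f1: (p0, p12, p7) → 87.9276
  f2: (p0, p12, p11) → 72.7475
  f3: (p13, p9, p1) → 15.9860
  f4: (p5, p8, p7) → 76.6855
  f5: (p5, p0, p11) → 30.8129
  f6: (p6, p5, p11) → 42.9971
  f7: (p3, p12, p11) → 44.5933
  f8: (p3, p9, p12) → 68.6390
  f9: (p3, p6, p11) → 22.1897
  f10: (p16, p8, p7) → 17.2590
  f11: (p16, p13, p8) → 46.8801
  f12: (p2, p9, p12) → 52.4330
  f13: (p2, p13, p9) → 23.3012
  f14: (p2, p12, p7) → 79.6050
  f15: (p2, p16, p7) → 14.9244
  f16: (p2, p16, p13) → 14.3412
  f17: (p14, p0, p7) → 0.4127
  f18: (p14, p5, p7) → 28.4368
  f19: (p14, p5, p0) → 21.3440
  f20: (p4, p13, p1) → 23.6687
  f21: (p4, p6, p1) → 15.6648
  f22: (p4, p13, p8) → 22.5500
  f23: (p4, p5, p8) → 25.1292
  f24: (p4, p6, p5) → 26.5703
  f25: (p10, p6, p1) → 8.0940
  f26: (p10, p3, p6) → 22.1448
  f27: (p10, p9, p1) → 8.6088
  f28: (p10, p3, p9) → 24.5717
Σ area = 938.518

Euler: V−E+F = 16−42+28 = 2.


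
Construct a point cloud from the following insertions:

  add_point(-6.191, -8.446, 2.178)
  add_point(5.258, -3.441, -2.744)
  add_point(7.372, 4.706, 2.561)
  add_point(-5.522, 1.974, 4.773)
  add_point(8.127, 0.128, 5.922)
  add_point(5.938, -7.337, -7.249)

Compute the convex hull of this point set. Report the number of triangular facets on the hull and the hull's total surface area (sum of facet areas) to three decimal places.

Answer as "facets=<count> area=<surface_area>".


facets=6 area=450.628

Points on the hull: [0, 2, 3, 4, 5] (5 of 6).

Per-facet area ½‖(b−a)×(c−a)‖:
  f1: (p5, p4, p0) → 109.0013
  f2: (p2, p5, p4) → 43.4245
  f3: (p3, p4, p0) → 74.2659
  f4: (p3, p2, p4) → 37.9429
  f5: (p3, p5, p0) → 82.8192
  f6: (p3, p2, p5) → 103.1739
Σ area = 450.628

Check V−E+F: 5 − 9 + 6 = 2.


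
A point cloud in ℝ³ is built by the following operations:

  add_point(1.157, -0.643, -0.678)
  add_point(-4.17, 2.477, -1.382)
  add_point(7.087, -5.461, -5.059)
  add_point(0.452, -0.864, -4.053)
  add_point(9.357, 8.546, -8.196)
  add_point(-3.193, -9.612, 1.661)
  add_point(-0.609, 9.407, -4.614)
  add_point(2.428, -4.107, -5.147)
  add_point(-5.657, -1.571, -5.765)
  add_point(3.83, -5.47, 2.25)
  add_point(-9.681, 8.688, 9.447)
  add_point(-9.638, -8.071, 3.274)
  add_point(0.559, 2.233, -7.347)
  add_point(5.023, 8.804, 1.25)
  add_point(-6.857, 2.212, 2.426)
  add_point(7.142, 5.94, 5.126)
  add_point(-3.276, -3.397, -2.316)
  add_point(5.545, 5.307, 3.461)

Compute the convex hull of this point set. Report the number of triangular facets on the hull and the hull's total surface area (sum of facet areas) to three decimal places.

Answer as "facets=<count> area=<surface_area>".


11 of the 18 inputs are extreme points: [2, 4, 5, 6, 8, 9, 10, 11, 12, 13, 15].

Triangle areas on the boundary:
  f1: (p8, p6, p10) → 99.9026
  f2: (p13, p15, p10) → 44.3118
  f3: (p13, p15, p4) → 23.8909
  f4: (p13, p6, p10) → 66.4000
  f5: (p13, p6, p4) → 39.4764
  f6: (p2, p15, p4) → 90.8418
  f7: (p2, p8, p5) → 66.7029
  f8: (p11, p8, p10) → 102.2101
  f9: (p11, p8, p5) → 37.3815
  f10: (p9, p2, p5) → 31.3553
  f11: (p9, p2, p15) → 48.6447
  f12: (p9, p15, p10) → 107.3153
  f13: (p9, p11, p10) → 121.4533
  f14: (p9, p11, p5) → 20.4307
  f15: (p12, p2, p4) → 56.0837
  f16: (p12, p2, p8) → 38.3860
  f17: (p12, p6, p4) → 38.8758
  f18: (p12, p8, p6) → 27.8689
Σ area = 1061.532

Euler: V−E+F = 11−27+18 = 2.

facets=18 area=1061.532


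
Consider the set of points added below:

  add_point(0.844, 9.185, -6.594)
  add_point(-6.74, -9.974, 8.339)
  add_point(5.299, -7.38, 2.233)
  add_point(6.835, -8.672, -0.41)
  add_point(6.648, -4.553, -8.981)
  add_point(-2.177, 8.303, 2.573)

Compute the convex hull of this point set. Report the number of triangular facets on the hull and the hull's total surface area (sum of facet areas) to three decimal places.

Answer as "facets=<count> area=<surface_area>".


facets=8 area=639.923

Hull vertices (6/6): indices [0, 1, 2, 3, 4, 5].

Per-facet area ½‖(b−a)×(c−a)‖:
  f1: (p4, p3, p1) → 66.5089
  f2: (p4, p0, p1) → 168.8456
  f3: (p4, p0, p3) → 69.3746
  f4: (p5, p0, p1) → 86.0369
  f5: (p2, p0, p3) → 31.9172
  f6: (p2, p5, p0) → 84.0014
  f7: (p2, p3, p1) → 16.6038
  f8: (p2, p5, p1) → 116.6340
Σ area = 639.923

Check V−E+F: 6 − 12 + 8 = 2.


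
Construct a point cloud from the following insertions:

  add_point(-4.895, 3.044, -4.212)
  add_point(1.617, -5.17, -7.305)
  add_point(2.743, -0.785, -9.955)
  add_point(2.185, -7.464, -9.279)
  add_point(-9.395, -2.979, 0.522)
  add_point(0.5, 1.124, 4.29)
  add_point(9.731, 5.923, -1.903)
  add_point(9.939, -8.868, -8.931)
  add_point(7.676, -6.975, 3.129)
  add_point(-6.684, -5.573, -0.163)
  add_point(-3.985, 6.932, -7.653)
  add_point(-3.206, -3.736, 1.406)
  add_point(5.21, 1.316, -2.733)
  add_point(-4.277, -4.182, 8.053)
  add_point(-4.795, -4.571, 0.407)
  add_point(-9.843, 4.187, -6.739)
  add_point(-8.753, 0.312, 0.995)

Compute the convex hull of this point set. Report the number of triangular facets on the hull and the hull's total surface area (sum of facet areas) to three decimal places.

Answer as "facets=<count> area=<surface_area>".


Points on the hull: [2, 3, 4, 5, 6, 7, 8, 9, 10, 13, 15, 16] (12 of 17).

Per-facet area ½‖(b−a)×(c−a)‖:
  f1: (p2, p10, p15) → 32.7379
  f2: (p2, p6, p7) → 68.4290
  f3: (p2, p6, p10) → 65.0565
  f4: (p5, p6, p10) → 79.2956
  f5: (p8, p6, p7) → 84.4446
  f6: (p8, p9, p7) → 91.8418
  f7: (p8, p9, p13) → 56.8267
  f8: (p8, p5, p13) → 43.8620
  f9: (p8, p5, p6) → 63.5758
  f10: (p3, p2, p15) → 45.2843
  f11: (p3, p2, p7) → 26.4353
  f12: (p3, p9, p15) → 78.0508
  f13: (p3, p9, p7) → 37.5109
  f14: (p4, p9, p15) → 18.0072
  f15: (p4, p9, p13) → 16.4855
  f16: (p16, p4, p15) → 14.1527
  f17: (p16, p4, p13) → 15.4834
  f18: (p16, p5, p13) → 35.4355
  f19: (p16, p10, p15) → 27.9142
  f20: (p16, p5, p10) → 57.6382
Σ area = 958.468

Euler characteristic 12−30+20 = 2 ✓

facets=20 area=958.468


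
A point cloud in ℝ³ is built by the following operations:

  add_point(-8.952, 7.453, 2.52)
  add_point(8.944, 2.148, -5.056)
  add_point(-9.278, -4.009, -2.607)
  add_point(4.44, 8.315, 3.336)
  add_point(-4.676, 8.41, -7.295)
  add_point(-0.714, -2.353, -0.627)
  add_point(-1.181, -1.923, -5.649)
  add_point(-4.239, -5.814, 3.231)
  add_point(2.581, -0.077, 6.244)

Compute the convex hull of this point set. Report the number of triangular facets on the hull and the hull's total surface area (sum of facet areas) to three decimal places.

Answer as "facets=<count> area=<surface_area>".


facets=12 area=686.085

Hull vertices (8/9): indices [0, 1, 2, 3, 4, 6, 7, 8].

Triangle areas on the boundary:
  f1: (p0, p4, p2) → 64.7823
  f2: (p6, p4, p2) → 49.0693
  f3: (p6, p4, p1) → 60.2138
  f4: (p3, p8, p1) → 50.5974
  f5: (p3, p0, p8) → 59.1555
  f6: (p3, p4, p1) → 75.8078
  f7: (p3, p0, p4) → 67.7778
  f8: (p7, p8, p1) → 60.8964
  f9: (p7, p6, p1) → 51.5227
  f10: (p7, p6, p2) → 33.8920
  f11: (p7, p0, p2) → 49.4436
  f12: (p7, p0, p8) → 62.9263
Σ area = 686.085

Euler characteristic 8−18+12 = 2 ✓


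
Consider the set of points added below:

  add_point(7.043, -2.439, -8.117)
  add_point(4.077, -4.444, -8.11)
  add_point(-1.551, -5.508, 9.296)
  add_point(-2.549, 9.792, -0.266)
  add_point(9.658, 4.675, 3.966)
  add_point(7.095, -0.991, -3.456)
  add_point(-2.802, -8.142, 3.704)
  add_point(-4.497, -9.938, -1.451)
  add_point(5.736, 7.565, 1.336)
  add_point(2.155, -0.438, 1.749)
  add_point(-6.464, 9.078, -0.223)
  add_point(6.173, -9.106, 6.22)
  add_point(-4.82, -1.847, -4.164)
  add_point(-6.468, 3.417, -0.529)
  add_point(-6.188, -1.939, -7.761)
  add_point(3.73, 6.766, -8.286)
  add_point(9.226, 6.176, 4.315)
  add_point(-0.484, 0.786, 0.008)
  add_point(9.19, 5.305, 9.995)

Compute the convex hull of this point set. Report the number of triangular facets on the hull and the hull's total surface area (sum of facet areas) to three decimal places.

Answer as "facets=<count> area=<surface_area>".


15 of the 19 inputs are extreme points: [0, 1, 2, 3, 4, 6, 7, 8, 10, 11, 13, 14, 15, 16, 18].

Per-facet area ½‖(b−a)×(c−a)‖:
  f1: (p2, p7, p13) → 74.7101
  f2: (p14, p7, p13) → 46.4790
  f3: (p0, p15, p4) → 64.1804
  f4: (p8, p3, p15) → 40.2851
  f5: (p10, p2, p13) → 32.3408
  f6: (p10, p14, p13) → 19.6672
  f7: (p10, p3, p15) → 17.8181
  f8: (p10, p14, p15) → 76.0526
  f9: (p18, p8, p3) → 34.4614
  f10: (p18, p10, p2) → 129.0091
  f11: (p18, p10, p3) → 24.3864
  f12: (p11, p18, p2) → 65.8545
  f13: (p11, p0, p4) → 94.5457
  f14: (p11, p18, p4) → 43.6297
  f15: (p1, p14, p15) → 57.1503
  f16: (p1, p0, p15) → 16.9749
  f17: (p1, p14, p7) → 51.6780
  f18: (p1, p11, p7) → 76.8850
  f19: (p1, p11, p0) → 27.1866
  f20: (p16, p18, p4) → 4.5855
  f21: (p16, p18, p8) → 10.4260
  f22: (p16, p15, p4) → 10.9964
  f23: (p16, p8, p15) → 16.1324
  f24: (p6, p2, p7) → 2.5784
  f25: (p6, p11, p7) → 23.2880
  f26: (p6, p11, p2) → 27.2699
Σ area = 1088.571

Euler characteristic 15−39+26 = 2 ✓

facets=26 area=1088.571


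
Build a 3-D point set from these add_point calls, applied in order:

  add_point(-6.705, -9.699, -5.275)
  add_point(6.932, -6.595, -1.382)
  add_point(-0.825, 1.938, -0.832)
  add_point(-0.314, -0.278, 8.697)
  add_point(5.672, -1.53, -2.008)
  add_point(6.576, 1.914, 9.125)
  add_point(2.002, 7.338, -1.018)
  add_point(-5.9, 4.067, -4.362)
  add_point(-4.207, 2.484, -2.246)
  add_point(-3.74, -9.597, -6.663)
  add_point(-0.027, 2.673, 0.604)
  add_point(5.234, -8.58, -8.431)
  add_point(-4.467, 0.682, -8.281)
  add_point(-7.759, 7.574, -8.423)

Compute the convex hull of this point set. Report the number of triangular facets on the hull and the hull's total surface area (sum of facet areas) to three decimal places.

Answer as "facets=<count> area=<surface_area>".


facets=16 area=815.283

Hull vertices (10/14): indices [0, 1, 3, 4, 5, 6, 9, 11, 12, 13].

Per-facet area ½‖(b−a)×(c−a)‖:
  f1: (p3, p0, p13) → 148.2776
  f2: (p3, p0, p1) → 99.1068
  f3: (p3, p5, p1) → 47.8750
  f4: (p12, p11, p13) → 18.2463
  f5: (p9, p0, p1) → 15.9032
  f6: (p9, p11, p1) → 34.5078
  f7: (p9, p12, p11) → 47.8770
  f8: (p9, p0, p13) → 28.7664
  f9: (p9, p12, p13) → 15.4294
  f10: (p6, p11, p13) → 108.9571
  f11: (p6, p3, p13) → 72.5849
  f12: (p6, p3, p5) → 43.1962
  f13: (p4, p11, p1) → 19.6810
  f14: (p4, p6, p11) → 31.4634
  f15: (p4, p5, p1) → 30.3654
  f16: (p4, p6, p5) → 53.0460
Σ area = 815.283

Euler: V−E+F = 10−24+16 = 2.


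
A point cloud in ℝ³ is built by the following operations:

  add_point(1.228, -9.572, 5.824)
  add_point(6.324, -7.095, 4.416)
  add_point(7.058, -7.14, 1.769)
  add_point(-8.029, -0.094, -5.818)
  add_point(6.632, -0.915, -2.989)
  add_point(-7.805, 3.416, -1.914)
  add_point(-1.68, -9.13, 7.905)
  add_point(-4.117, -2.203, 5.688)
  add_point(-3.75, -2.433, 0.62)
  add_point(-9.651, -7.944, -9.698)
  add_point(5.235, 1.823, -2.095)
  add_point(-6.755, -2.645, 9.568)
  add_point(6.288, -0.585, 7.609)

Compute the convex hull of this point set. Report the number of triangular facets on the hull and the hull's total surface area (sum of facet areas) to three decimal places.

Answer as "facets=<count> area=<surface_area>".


facets=18 area=786.385

Extreme-point indices: [0, 1, 2, 3, 4, 5, 6, 9, 10, 11, 12] — 11 of 13 on the boundary.

Per-facet area ½‖(b−a)×(c−a)‖:
  f1: (p11, p5, p9) → 89.7926
  f2: (p12, p11, p5) → 86.2890
  f3: (p4, p2, p9) → 74.3538
  f4: (p4, p12, p2) → 33.9259
  f5: (p6, p11, p9) → 80.7722
  f6: (p6, p12, p11) → 48.5554
  f7: (p3, p5, p9) → 9.1552
  f8: (p0, p2, p9) → 71.3823
  f9: (p0, p6, p9) → 34.2738
  f10: (p10, p3, p5) → 34.4771
  f11: (p10, p12, p5) → 65.5682
  f12: (p10, p4, p12) → 16.0887
  f13: (p10, p4, p9) → 30.3245
  f14: (p10, p3, p9) → 56.4398
  f15: (p1, p6, p12) → 32.4912
  f16: (p1, p0, p6) → 6.4258
  f17: (p1, p12, p2) → 8.9426
  f18: (p1, p0, p2) → 7.1267
Σ area = 786.385

Euler characteristic 11−27+18 = 2 ✓
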